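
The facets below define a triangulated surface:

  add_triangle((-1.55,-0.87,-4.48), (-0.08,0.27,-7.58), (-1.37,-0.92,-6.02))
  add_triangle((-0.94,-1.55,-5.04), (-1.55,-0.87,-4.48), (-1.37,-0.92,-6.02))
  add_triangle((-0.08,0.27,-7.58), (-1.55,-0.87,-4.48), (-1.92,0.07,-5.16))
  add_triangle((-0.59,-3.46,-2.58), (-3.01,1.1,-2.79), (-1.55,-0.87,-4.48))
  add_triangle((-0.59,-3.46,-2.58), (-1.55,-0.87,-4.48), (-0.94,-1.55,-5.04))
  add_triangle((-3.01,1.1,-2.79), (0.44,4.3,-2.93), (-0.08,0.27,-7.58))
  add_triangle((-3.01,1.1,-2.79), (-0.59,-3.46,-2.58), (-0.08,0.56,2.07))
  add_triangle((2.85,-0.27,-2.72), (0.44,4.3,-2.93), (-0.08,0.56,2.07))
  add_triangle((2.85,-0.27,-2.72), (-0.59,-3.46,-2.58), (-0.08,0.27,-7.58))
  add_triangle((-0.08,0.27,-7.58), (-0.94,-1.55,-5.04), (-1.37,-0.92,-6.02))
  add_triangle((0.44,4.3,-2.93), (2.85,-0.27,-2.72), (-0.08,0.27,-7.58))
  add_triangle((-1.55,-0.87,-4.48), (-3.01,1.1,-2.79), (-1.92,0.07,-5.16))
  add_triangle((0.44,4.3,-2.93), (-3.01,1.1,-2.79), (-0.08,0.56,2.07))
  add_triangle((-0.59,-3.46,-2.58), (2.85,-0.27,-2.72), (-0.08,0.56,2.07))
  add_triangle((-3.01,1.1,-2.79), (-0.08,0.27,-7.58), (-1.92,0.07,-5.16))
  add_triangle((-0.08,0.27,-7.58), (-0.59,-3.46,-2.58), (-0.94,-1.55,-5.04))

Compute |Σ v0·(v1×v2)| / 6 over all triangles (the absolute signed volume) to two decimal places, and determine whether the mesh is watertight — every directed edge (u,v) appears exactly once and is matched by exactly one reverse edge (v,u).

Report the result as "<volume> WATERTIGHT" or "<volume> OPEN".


Per-triangle v0·(v1×v2)/6:
  t1: +0.4543
  t2: +0.4535
  t3: +2.2105
  t4: +4.1465
  t5: +1.6467
  t6: +16.3937
  t7: +3.4123
  t8: +4.7701
  t9: +13.1783
  t10: +1.5836
  t11: +15.4768
  t12: +1.4716
  t13: +5.6870
  t14: +2.5047
  t15: +2.7868
  t16: +2.7497
Σ = +78.9261 → |volume| = 78.93

Directed edges: 48 total, each appears once with its reverse present → watertight.

78.93 WATERTIGHT


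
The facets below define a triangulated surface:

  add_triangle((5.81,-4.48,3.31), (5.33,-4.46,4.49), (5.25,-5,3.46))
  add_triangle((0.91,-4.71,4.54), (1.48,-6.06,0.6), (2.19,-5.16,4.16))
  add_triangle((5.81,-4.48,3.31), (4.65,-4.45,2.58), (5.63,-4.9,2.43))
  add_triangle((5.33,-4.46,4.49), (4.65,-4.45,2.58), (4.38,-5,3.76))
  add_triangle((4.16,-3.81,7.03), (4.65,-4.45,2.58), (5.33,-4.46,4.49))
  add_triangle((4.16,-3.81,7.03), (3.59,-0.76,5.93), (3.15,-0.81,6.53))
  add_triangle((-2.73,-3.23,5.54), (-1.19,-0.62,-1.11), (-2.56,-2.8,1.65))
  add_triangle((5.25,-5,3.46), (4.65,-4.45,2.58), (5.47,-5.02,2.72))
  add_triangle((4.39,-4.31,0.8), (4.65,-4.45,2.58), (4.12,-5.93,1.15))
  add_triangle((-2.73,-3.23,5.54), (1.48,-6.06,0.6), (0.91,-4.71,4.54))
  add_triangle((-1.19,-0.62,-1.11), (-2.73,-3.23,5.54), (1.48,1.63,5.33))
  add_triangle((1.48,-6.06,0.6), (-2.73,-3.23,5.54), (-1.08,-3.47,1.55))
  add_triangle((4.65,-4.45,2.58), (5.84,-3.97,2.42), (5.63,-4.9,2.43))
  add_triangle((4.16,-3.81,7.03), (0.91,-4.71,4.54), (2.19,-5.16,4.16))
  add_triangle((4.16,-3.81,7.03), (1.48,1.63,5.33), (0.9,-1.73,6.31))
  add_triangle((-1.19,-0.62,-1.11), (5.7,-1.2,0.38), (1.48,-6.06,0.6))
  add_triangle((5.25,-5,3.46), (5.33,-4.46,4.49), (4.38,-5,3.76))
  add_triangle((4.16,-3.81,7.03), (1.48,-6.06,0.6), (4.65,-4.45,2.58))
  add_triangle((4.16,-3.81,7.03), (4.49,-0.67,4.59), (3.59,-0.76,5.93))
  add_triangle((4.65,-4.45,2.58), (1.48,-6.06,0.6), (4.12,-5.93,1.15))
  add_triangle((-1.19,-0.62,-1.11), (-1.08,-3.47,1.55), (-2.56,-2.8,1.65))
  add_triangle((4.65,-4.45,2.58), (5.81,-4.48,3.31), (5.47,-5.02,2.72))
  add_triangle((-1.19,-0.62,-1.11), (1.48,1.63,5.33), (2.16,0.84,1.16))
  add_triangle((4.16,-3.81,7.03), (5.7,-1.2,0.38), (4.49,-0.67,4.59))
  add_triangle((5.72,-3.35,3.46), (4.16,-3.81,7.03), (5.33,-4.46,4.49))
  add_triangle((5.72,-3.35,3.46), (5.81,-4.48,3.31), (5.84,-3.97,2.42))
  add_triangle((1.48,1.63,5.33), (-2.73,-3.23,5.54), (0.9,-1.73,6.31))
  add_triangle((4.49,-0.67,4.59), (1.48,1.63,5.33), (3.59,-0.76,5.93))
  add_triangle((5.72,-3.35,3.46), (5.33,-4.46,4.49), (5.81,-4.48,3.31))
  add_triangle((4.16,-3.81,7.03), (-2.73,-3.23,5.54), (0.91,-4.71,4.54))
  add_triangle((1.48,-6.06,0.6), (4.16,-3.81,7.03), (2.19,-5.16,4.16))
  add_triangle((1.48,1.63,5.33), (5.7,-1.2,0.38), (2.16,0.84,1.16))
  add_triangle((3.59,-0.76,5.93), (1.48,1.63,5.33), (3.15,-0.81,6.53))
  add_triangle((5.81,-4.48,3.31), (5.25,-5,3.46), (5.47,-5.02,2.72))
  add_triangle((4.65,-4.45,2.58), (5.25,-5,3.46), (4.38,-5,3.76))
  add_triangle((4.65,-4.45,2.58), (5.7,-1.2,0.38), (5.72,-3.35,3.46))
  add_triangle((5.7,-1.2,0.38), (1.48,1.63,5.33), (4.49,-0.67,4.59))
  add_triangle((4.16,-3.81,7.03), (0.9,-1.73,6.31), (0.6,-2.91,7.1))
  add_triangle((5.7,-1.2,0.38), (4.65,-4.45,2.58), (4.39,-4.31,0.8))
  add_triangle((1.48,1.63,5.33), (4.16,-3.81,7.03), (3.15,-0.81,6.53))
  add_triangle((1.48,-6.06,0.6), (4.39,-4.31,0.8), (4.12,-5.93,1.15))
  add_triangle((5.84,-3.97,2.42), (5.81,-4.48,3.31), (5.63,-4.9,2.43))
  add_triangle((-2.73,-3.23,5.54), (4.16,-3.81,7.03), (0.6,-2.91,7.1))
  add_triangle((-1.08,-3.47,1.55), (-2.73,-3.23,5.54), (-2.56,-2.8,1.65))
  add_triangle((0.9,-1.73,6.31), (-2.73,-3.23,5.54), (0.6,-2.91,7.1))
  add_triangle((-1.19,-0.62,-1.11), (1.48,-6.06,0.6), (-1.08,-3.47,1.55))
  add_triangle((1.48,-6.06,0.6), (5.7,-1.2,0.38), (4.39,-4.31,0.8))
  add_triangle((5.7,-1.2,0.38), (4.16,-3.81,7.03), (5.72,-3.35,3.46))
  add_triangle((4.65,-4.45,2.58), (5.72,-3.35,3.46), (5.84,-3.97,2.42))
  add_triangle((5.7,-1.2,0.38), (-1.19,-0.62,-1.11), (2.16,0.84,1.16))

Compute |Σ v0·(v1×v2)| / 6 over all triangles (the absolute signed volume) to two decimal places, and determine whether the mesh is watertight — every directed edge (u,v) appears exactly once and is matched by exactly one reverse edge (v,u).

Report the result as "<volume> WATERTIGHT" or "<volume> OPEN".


196.03 WATERTIGHT

Per-triangle v0·(v1×v2)/6:
  t1: +1.1806
  t2: +4.7112
  t3: +0.6134
  t4: -1.6206
  t5: +2.1416
  t6: +2.3119
  t7: +0.9039
  t8: +0.0970
  t9: +2.4234
  t10: +13.2110
  t11: +2.7935
  t12: +5.8746
  t13: -0.5602
  t14: +5.3317
  t15: +11.6896
  t16: +6.0431
  t17: +1.1794
  t18: +16.9639
  t19: +4.9277
  t20: +3.7474
  t21: +1.5846
  t22: -0.2780
  t23: -0.0779
  t24: +13.7261
  t25: +4.1014
  t26: +1.0355
  t27: +10.1490
  t28: +3.7710
  t29: +1.5610
  t30: +15.3622
  t31: +5.6550
  t32: +4.5605
  t33: +1.7899
  t34: +0.7296
  t35: +0.3677
  t36: +5.5245
  t37: +6.5461
  t38: +4.0160
  t39: +5.6285
  t40: +1.5719
  t41: +0.8901
  t42: +0.8922
  t43: +7.5629
  t44: +3.6028
  t45: +2.8240
  t46: +3.9149
  t47: +1.1580
  t48: +5.1835
  t49: -1.7094
  t50: +0.4275
Σ = +196.0347 → |volume| = 196.03

Directed edges: 150 total, each appears once with its reverse present → watertight.


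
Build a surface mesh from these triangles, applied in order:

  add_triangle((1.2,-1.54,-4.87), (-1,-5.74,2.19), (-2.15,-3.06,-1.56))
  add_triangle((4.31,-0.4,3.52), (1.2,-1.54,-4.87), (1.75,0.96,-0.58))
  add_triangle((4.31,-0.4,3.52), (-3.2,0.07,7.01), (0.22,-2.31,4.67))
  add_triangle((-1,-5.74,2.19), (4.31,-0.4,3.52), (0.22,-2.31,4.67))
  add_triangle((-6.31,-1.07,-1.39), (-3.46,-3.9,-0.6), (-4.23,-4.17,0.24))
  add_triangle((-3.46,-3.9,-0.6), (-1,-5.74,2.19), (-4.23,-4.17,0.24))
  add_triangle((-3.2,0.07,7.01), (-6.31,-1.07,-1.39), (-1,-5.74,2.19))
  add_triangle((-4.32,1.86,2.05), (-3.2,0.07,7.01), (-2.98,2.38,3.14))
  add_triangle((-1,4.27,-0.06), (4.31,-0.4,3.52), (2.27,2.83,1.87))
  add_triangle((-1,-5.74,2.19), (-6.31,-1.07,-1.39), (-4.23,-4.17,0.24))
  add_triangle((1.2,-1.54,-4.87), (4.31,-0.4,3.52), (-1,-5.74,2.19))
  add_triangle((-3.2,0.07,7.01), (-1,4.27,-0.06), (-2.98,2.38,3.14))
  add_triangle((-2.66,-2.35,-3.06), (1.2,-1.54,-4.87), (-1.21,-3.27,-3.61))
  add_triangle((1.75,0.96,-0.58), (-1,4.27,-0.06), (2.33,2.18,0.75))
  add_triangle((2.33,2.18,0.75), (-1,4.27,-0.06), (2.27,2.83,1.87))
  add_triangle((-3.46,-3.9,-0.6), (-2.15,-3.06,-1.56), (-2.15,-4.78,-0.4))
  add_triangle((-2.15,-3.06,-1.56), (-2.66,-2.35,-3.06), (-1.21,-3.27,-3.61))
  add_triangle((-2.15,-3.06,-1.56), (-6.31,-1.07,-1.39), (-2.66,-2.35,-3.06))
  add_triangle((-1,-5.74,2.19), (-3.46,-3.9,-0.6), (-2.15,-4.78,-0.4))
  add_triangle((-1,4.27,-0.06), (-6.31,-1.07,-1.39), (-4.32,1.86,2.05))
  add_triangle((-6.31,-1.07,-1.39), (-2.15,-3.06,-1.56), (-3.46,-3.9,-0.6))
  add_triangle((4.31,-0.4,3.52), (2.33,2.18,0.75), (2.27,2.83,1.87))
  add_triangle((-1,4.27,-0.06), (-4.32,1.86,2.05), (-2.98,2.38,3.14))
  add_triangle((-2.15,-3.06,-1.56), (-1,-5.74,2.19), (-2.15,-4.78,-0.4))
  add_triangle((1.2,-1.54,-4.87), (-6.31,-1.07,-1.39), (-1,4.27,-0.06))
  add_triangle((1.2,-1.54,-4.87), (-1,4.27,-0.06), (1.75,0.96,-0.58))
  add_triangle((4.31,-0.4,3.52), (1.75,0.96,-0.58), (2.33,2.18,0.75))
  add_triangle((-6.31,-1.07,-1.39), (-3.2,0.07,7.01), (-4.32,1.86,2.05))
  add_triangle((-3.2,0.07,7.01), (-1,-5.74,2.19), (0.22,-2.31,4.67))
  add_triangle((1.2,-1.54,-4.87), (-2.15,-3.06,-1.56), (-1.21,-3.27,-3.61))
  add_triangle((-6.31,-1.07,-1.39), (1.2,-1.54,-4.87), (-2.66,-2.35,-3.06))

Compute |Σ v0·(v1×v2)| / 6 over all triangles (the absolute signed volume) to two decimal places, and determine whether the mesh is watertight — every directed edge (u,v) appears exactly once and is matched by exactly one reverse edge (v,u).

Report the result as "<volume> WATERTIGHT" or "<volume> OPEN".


262.34 OPEN

Per-triangle v0·(v1×v2)/6:
  t1: +12.2732
  t2: +6.7786
  t3: +15.0954
  t4: +13.8689
  t5: +3.4942
  t6: +3.4045
  t7: +46.7487
  t8: +5.9623
  t9: +1.6046
  t10: +1.8873
  t11: +27.5967
  t12: +4.8977
  t13: +3.5423
  t14: +2.2423
  t15: +2.2313
  t16: +1.6033
  t17: +2.0324
  t18: +4.8436
  t19: +3.2841
  t20: +13.5775
  t21: +4.2452
  t22: +2.5459
  t23: +5.1932
  t24: -0.0026
  t25: +23.6781
  t26: +6.5364
  t27: +2.5289
  t28: +19.1008
  t29: +15.8327
  t30: -0.0044
  t31: +5.7172
Σ = +262.3401 → |volume| = 262.34

Directed edges: 93 total; 3 unmatched, e.g. (4.31,-0.4,3.52)→(-3.2,0.07,7.01) → open.


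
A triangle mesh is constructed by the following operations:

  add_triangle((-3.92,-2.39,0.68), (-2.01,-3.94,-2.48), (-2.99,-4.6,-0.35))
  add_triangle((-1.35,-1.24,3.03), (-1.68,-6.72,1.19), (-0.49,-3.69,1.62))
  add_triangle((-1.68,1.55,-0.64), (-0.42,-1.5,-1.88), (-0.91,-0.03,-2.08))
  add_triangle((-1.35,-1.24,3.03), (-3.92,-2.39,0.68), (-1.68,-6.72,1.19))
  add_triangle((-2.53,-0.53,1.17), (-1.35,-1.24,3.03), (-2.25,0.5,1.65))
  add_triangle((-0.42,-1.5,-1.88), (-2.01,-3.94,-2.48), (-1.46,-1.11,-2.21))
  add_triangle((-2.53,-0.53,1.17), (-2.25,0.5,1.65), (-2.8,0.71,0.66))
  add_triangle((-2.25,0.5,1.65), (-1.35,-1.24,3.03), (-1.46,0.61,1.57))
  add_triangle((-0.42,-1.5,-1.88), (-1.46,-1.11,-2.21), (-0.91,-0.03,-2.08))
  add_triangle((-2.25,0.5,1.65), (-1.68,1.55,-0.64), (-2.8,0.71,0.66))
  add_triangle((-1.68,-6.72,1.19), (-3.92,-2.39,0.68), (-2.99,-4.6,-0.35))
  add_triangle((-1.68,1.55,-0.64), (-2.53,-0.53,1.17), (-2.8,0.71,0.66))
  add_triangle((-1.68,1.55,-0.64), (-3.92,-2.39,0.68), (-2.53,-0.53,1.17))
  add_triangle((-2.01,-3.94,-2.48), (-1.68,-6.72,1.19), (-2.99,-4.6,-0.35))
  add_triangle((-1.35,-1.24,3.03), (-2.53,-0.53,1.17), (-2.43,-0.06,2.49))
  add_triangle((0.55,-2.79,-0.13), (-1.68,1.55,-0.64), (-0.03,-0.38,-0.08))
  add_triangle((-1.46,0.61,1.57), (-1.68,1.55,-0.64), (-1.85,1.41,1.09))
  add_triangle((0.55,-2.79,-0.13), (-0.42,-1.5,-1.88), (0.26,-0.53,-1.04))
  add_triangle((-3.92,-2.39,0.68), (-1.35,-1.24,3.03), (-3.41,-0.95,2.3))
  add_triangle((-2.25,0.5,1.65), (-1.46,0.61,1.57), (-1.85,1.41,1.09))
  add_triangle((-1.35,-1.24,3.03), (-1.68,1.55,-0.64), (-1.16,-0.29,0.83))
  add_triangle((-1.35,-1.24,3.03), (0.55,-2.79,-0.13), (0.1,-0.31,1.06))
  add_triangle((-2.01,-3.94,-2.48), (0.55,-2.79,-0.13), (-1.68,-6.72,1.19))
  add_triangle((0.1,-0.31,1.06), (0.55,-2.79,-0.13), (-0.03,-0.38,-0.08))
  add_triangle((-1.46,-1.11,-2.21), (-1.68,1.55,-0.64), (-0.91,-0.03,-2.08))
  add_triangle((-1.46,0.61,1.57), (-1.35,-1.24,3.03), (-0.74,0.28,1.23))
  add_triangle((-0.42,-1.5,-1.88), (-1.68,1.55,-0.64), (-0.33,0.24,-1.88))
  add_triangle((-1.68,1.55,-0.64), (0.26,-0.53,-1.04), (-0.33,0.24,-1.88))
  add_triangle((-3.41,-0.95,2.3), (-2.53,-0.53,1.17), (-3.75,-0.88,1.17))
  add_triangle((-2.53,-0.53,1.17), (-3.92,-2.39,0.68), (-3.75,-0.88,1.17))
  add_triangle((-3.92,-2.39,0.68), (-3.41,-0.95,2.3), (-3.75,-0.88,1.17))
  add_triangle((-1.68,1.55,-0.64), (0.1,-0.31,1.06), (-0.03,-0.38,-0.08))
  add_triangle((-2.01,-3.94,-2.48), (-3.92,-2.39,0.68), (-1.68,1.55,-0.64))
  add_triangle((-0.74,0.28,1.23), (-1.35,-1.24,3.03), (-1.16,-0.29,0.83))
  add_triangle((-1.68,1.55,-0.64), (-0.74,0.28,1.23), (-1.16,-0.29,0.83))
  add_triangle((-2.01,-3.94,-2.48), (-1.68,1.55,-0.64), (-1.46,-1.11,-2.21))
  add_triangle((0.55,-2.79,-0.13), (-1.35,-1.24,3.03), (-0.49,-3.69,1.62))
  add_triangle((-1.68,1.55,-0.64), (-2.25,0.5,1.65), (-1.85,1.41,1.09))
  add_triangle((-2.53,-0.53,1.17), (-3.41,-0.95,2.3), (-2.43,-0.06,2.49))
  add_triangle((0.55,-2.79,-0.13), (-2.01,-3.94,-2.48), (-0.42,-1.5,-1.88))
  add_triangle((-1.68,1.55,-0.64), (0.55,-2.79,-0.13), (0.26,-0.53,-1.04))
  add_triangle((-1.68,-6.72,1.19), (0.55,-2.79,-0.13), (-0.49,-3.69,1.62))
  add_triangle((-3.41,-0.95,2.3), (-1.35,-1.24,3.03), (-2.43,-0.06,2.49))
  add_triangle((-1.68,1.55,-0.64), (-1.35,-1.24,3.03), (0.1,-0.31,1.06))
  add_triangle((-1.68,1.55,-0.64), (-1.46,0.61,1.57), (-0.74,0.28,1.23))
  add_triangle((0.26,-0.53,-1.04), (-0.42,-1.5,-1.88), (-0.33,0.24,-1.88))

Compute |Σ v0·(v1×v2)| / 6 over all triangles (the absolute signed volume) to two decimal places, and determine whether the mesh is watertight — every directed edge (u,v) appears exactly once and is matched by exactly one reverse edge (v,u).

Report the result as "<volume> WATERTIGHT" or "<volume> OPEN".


56.08 WATERTIGHT

Per-triangle v0·(v1×v2)/6:
  t1: +3.5915
  t2: +2.4872
  t3: -0.4973
  t4: +10.1590
  t5: +1.2313
  t6: +0.8918
  t7: +0.5932
  t8: +0.5068
  t9: +0.4022
  t10: +0.5532
  t11: +4.8628
  t12: +0.2655
  t13: +1.8458
  t14: +5.2117
  t15: -1.0070
  t16: +0.0051
  t17: -0.1937
  t18: +0.4688
  t19: +2.5277
  t20: +0.2156
  t21: +0.4647
  t22: +0.8524
  t23: +5.1563
  t24: -0.0513
  t25: +0.7898
  t26: +0.1794
  t27: +0.8961
  t28: -0.1219
  t29: +0.0849
  t30: -0.3281
  t31: +1.1866
  t32: -0.1208
  t33: +6.4093
  t34: -0.3078
  t35: -0.4324
  t36: +1.5039
  t37: +0.4194
  t38: +0.5836
  t39: +0.2727
  t40: +1.5813
  t41: -0.7004
  t42: +1.6528
  t43: +1.1610
  t44: +0.4951
  t45: +0.0722
  t46: +0.2600
Σ = +56.0802 → |volume| = 56.08

Directed edges: 138 total, each appears once with its reverse present → watertight.


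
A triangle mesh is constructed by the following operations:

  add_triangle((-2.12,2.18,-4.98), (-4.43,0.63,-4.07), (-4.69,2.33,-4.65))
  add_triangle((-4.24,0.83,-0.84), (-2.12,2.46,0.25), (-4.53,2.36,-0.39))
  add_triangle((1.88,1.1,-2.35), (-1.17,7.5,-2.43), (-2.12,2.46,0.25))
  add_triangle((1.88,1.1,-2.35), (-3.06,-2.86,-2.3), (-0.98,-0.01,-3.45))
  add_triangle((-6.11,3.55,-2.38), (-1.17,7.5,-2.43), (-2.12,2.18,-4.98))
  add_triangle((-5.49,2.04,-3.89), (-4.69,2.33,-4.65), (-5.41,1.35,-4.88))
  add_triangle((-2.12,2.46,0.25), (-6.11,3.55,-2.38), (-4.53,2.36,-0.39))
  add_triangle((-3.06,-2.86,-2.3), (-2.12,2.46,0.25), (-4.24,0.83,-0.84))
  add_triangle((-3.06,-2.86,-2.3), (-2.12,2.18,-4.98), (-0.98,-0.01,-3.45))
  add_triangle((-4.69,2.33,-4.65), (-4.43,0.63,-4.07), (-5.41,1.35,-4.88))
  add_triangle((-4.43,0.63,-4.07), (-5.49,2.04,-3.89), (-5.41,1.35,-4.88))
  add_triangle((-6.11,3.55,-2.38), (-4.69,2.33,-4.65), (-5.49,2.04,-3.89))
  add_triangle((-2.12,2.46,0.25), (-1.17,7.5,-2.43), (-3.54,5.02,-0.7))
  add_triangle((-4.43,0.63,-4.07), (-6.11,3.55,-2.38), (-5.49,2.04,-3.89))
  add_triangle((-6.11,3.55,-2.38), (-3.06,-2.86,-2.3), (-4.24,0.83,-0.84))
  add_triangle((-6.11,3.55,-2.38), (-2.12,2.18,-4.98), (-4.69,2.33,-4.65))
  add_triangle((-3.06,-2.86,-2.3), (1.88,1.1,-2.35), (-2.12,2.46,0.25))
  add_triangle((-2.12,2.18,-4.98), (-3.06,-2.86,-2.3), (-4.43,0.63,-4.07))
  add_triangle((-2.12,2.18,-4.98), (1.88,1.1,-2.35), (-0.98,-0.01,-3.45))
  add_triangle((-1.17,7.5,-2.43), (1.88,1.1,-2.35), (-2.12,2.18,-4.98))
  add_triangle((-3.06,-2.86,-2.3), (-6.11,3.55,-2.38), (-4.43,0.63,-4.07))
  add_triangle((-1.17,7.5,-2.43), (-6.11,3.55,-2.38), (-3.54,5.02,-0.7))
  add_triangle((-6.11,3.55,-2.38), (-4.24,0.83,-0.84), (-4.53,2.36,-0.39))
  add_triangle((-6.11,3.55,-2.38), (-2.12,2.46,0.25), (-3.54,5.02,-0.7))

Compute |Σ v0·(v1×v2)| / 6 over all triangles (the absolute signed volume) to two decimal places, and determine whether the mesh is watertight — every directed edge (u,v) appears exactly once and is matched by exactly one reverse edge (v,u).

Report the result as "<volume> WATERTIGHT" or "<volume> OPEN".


95.42 WATERTIGHT

Per-triangle v0·(v1×v2)/6:
  t1: +3.2501
  t2: -0.0358
  t3: -1.6416
  t4: +2.6480
  t5: +26.9456
  t6: +1.3641
  t7: +2.0172
  t8: -0.8100
  t9: +4.1940
  t10: +0.2572
  t11: +0.4106
  t12: +2.6010
  t13: +1.5975
  t14: +0.7222
  t15: +5.6763
  t16: +4.3969
  t17: -7.9061
  t18: +6.6681
  t19: +3.6634
  t20: +15.3954
  t21: +8.8790
  t22: +10.6726
  t23: +2.0617
  t24: +2.3971
Σ = +95.4247 → |volume| = 95.42

Directed edges: 72 total, each appears once with its reverse present → watertight.


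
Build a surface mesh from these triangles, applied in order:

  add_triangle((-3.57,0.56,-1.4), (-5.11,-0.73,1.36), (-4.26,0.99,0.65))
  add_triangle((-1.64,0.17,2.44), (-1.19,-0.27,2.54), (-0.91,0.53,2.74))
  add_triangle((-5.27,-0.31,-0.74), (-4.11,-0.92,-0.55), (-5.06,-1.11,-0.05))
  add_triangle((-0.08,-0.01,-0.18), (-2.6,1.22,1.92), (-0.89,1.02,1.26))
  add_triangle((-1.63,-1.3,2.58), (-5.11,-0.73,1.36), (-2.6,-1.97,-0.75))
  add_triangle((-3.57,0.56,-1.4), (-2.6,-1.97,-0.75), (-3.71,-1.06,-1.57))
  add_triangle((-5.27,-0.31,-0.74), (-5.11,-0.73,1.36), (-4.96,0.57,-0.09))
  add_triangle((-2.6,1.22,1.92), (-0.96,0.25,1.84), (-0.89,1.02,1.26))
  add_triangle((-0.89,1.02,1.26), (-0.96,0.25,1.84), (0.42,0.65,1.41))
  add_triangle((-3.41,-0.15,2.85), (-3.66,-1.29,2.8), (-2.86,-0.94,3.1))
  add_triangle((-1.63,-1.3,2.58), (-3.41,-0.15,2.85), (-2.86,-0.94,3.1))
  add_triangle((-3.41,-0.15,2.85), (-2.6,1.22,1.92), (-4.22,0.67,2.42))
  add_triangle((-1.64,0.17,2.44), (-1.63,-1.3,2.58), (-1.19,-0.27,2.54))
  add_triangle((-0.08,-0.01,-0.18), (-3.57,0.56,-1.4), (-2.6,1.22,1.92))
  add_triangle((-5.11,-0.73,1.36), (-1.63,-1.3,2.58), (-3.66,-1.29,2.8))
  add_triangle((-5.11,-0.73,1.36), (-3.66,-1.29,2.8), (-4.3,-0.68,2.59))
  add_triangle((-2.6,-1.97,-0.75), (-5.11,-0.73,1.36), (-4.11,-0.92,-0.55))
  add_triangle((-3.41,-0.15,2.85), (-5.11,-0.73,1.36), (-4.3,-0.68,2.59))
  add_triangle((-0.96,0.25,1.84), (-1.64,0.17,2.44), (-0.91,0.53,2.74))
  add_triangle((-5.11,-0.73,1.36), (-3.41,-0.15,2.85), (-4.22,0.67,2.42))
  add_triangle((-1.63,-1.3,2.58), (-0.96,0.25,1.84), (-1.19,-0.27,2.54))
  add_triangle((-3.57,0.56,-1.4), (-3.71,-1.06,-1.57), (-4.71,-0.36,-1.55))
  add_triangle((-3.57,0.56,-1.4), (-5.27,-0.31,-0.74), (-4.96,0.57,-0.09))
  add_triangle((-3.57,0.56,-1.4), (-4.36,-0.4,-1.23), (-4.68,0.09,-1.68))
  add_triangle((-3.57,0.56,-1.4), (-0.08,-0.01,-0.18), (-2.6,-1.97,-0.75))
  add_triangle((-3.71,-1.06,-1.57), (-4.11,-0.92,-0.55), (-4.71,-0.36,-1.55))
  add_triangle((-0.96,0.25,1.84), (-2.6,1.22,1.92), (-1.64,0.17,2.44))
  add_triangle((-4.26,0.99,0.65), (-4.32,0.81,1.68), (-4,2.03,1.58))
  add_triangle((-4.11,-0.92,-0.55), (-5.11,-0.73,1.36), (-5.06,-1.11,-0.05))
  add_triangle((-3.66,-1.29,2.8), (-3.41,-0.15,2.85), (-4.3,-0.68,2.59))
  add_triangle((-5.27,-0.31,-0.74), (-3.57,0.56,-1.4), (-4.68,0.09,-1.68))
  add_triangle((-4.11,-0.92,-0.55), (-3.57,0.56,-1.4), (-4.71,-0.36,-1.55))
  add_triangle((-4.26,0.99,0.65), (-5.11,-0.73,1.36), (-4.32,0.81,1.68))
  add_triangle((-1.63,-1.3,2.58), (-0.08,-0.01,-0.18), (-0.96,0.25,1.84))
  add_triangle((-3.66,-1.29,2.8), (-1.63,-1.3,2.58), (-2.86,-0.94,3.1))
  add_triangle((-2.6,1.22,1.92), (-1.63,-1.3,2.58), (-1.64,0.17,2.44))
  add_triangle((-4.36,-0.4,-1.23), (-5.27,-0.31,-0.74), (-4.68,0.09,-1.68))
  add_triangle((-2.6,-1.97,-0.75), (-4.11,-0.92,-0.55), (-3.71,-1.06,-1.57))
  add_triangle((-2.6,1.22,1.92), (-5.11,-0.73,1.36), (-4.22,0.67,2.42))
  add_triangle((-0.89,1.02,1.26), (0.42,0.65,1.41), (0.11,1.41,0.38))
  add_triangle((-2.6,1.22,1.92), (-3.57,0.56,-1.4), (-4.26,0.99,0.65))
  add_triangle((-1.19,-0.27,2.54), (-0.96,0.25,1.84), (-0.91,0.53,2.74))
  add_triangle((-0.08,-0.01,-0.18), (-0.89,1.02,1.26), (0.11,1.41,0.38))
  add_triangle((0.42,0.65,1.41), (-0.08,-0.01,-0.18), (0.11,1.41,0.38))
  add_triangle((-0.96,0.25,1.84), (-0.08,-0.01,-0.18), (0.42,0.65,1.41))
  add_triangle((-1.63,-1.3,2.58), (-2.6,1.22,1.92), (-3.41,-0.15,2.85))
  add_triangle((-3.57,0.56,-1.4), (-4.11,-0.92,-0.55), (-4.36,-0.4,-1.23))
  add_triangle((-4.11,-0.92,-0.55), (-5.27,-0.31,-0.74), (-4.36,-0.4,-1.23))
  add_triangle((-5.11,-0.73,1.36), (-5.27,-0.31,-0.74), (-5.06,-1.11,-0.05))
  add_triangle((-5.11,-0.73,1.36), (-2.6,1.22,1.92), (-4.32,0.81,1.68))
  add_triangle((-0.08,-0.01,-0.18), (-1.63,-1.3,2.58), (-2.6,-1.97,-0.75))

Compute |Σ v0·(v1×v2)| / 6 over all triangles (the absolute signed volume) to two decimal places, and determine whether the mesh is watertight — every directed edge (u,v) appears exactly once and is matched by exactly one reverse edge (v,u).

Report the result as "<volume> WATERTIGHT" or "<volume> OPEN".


28.87 OPEN

Per-triangle v0·(v1×v2)/6:
  t1: +2.7587
  t2: +0.2407
  t3: +0.3741
  t4: +0.0500
  t5: +4.2325
  t6: -0.4262
  t7: +1.8013
  t8: +0.3476
  t9: +0.3335
  t10: +0.5752
  t11: +0.0680
  t12: +0.7165
  t13: +0.2923
  t14: +0.0324
  t15: +0.2573
  t16: +0.8423
  t17: +1.8293
  t18: +0.5238
  t19: +0.0080
  t20: +1.7333
  t21: -0.1220
  t22: +0.3655
  t23: +1.0904
  t24: -0.0837
  t25: +0.2139
  t26: +0.6552
  t27: +0.1871
  t28: +0.9311
  t29: -0.1461
  t30: +0.5719
  t31: +0.4034
  t32: +0.4176
  t33: +1.3099
  t34: -0.0893
  t35: +0.4589
  t36: +0.7420
  t37: +0.3272
  t38: +0.9575
  t39: +0.4265
  t40: +0.3668
  t41: +0.5586
  t42: -0.1045
  t43: +0.0587
  t44: -0.0076
  t45: -0.0296
  t46: +0.7468
  t47: -0.2381
  t48: +0.3714
  t49: +1.2332
  t50: +0.7739
  t51: -0.0625
Σ = +28.8748 → |volume| = 28.87

Directed edges: 153 total; 7 unmatched, e.g. (-3.57,0.56,-1.4)→(-5.11,-0.73,1.36) → open.


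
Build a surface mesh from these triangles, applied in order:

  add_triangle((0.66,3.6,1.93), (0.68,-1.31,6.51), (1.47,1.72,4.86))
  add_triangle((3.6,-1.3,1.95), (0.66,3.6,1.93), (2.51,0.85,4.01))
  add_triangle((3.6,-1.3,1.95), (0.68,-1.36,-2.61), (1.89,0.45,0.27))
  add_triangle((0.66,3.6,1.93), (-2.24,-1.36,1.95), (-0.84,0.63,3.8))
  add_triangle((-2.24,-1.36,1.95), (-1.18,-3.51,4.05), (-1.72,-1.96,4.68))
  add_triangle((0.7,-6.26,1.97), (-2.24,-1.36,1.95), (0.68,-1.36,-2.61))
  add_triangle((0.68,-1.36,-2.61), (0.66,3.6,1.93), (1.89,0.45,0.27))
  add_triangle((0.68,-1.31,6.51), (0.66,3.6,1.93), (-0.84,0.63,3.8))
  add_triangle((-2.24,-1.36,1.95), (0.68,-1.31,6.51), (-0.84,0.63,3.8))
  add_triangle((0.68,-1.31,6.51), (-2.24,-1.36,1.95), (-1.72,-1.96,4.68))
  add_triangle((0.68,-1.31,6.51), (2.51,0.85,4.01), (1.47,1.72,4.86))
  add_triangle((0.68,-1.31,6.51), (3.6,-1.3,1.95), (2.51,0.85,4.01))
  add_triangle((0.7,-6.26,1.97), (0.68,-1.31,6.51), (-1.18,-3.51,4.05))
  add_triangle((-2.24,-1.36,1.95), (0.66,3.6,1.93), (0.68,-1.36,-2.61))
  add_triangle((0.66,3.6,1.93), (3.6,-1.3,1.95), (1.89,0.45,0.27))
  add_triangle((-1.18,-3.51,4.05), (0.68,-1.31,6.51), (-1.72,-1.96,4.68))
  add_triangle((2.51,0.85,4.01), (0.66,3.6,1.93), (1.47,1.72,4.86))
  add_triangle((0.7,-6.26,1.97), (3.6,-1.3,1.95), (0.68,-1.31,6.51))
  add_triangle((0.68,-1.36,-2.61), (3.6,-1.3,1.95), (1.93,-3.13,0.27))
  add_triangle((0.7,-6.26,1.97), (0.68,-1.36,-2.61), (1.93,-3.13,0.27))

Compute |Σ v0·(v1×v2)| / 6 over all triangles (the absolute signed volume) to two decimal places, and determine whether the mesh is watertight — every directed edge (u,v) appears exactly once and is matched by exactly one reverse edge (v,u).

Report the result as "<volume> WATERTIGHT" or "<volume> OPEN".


100.01 OPEN

Per-triangle v0·(v1×v2)/6:
  t1: +2.8226
  t2: +4.4468
  t3: +2.5278
  t4: +2.5994
  t5: +2.2859
  t6: +6.7437
  t7: +2.0559
  t8: +6.0463
  t9: +4.9964
  t10: +0.3808
  t11: +4.3913
  t12: +8.1650
  t13: +11.6437
  t14: +0.7527
  t15: +2.8044
  t16: +4.6879
  t17: +3.0998
  t18: +21.1206
  t19: +3.8294
  t20: +4.6142
Σ = +100.0145 → |volume| = 100.01

Directed edges: 60 total; 6 unmatched, e.g. (-2.24,-1.36,1.95)→(-1.18,-3.51,4.05) → open.


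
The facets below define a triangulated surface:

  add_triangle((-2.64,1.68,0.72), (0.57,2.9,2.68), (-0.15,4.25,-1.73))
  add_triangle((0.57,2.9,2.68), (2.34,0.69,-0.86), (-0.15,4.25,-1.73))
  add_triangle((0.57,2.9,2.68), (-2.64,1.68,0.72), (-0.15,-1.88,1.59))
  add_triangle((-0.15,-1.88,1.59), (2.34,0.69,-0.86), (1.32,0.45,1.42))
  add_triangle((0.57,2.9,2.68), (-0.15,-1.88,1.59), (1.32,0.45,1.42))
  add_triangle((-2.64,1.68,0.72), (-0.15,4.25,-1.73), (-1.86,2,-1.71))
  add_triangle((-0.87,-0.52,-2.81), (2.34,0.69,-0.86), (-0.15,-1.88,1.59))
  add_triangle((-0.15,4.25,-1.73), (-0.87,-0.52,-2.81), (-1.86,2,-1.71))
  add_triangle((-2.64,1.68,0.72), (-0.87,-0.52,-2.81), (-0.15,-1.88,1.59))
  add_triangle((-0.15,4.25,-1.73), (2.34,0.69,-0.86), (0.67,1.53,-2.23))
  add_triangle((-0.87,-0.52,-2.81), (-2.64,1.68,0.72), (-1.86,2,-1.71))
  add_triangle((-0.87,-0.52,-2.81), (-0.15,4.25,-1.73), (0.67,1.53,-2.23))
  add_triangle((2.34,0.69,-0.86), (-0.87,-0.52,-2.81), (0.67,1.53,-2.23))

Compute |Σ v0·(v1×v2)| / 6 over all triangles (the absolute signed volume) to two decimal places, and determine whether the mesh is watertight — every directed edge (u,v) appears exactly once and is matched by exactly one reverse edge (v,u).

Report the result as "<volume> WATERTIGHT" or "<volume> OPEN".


Per-triangle v0·(v1×v2)/6:
  t1: +7.7255
  t2: +6.7411
  t3: +4.6885
  t4: +1.4004
  t5: +1.8741
  t6: +3.4171
  t7: +2.3984
  t8: +3.2662
  t9: +3.3805
  t10: +2.3947
  t11: +2.1420
  t12: +2.5609
  t13: +1.8302
Σ = +43.8196 → |volume| = 43.82

Directed edges: 39 total; 3 unmatched, e.g. (0.57,2.9,2.68)→(2.34,0.69,-0.86) → open.

43.82 OPEN


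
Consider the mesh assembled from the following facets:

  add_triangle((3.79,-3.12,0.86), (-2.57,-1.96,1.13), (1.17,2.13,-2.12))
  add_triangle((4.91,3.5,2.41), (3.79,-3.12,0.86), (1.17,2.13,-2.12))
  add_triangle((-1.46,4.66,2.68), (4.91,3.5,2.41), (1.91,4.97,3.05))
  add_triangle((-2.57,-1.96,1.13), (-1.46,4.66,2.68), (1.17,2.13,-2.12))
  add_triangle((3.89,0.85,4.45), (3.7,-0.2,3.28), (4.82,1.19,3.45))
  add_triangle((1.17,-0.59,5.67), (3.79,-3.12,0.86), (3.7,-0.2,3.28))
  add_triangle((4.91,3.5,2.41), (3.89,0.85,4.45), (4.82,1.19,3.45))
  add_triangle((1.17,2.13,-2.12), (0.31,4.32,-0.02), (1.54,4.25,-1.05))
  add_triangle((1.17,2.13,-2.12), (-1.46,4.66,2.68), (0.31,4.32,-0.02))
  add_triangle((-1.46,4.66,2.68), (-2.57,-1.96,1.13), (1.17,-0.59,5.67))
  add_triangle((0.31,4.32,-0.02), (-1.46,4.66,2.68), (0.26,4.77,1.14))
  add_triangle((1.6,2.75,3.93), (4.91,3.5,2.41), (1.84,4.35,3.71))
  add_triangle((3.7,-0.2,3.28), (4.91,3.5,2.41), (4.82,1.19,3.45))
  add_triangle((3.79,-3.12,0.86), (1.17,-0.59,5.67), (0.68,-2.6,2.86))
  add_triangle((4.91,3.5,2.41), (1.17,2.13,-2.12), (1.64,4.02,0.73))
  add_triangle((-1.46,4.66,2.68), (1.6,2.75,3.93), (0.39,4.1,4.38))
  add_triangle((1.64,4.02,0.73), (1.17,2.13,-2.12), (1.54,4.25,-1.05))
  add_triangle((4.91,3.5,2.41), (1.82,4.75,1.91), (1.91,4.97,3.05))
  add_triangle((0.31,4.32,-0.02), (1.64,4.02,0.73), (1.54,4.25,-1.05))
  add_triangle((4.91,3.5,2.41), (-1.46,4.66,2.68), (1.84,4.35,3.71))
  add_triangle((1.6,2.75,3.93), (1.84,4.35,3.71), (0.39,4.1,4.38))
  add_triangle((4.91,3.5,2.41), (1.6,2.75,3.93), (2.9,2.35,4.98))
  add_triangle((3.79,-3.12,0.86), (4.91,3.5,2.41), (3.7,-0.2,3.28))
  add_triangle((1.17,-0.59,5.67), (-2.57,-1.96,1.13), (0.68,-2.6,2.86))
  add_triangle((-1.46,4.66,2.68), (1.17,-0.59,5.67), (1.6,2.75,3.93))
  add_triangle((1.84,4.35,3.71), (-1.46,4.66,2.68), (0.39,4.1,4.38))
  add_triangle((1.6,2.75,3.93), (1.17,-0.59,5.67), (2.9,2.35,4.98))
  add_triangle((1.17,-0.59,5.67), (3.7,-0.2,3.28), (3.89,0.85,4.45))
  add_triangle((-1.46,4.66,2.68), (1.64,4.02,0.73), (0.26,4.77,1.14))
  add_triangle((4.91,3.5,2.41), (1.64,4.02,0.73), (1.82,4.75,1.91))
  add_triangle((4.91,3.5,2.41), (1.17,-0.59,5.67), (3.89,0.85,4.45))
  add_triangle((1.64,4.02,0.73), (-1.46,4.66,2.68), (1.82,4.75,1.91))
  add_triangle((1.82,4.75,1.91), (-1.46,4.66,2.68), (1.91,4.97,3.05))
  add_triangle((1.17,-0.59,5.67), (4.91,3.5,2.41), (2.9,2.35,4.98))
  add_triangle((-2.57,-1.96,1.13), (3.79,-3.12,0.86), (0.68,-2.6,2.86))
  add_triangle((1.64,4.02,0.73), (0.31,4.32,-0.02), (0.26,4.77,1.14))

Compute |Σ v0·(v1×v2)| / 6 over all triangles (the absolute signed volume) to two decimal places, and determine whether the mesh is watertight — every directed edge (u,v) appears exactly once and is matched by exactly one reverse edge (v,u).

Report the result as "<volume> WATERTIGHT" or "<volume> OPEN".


148.74 WATERTIGHT

Per-triangle v0·(v1×v2)/6:
  t1: +2.7941
  t2: +13.8965
  t3: +0.1750
  t4: +5.0510
  t5: +1.4339
  t6: +9.1403
  t7: +2.9633
  t8: +1.1218
  t9: +0.7477
  t10: +16.5879
  t11: +1.3413
  t12: +4.1221
  t13: -0.1730
  t14: +7.6028
  t15: +6.2063
  t16: -0.8115
  t17: +0.6930
  t18: +2.9665
  t19: +1.6683
  t20: +4.6489
  t21: +1.8240
  t22: +3.9566
  t23: +9.2967
  t24: +6.2555
  t25: +9.6919
  t26: +3.4586
  t27: +3.4508
  t28: +3.3544
  t29: +1.4548
  t30: +2.5838
  t31: +5.0579
  t32: +2.2140
  t33: +2.7054
  t34: +5.3238
  t35: +4.7579
  t36: +1.1752
Σ = +148.7373 → |volume| = 148.74

Directed edges: 108 total, each appears once with its reverse present → watertight.


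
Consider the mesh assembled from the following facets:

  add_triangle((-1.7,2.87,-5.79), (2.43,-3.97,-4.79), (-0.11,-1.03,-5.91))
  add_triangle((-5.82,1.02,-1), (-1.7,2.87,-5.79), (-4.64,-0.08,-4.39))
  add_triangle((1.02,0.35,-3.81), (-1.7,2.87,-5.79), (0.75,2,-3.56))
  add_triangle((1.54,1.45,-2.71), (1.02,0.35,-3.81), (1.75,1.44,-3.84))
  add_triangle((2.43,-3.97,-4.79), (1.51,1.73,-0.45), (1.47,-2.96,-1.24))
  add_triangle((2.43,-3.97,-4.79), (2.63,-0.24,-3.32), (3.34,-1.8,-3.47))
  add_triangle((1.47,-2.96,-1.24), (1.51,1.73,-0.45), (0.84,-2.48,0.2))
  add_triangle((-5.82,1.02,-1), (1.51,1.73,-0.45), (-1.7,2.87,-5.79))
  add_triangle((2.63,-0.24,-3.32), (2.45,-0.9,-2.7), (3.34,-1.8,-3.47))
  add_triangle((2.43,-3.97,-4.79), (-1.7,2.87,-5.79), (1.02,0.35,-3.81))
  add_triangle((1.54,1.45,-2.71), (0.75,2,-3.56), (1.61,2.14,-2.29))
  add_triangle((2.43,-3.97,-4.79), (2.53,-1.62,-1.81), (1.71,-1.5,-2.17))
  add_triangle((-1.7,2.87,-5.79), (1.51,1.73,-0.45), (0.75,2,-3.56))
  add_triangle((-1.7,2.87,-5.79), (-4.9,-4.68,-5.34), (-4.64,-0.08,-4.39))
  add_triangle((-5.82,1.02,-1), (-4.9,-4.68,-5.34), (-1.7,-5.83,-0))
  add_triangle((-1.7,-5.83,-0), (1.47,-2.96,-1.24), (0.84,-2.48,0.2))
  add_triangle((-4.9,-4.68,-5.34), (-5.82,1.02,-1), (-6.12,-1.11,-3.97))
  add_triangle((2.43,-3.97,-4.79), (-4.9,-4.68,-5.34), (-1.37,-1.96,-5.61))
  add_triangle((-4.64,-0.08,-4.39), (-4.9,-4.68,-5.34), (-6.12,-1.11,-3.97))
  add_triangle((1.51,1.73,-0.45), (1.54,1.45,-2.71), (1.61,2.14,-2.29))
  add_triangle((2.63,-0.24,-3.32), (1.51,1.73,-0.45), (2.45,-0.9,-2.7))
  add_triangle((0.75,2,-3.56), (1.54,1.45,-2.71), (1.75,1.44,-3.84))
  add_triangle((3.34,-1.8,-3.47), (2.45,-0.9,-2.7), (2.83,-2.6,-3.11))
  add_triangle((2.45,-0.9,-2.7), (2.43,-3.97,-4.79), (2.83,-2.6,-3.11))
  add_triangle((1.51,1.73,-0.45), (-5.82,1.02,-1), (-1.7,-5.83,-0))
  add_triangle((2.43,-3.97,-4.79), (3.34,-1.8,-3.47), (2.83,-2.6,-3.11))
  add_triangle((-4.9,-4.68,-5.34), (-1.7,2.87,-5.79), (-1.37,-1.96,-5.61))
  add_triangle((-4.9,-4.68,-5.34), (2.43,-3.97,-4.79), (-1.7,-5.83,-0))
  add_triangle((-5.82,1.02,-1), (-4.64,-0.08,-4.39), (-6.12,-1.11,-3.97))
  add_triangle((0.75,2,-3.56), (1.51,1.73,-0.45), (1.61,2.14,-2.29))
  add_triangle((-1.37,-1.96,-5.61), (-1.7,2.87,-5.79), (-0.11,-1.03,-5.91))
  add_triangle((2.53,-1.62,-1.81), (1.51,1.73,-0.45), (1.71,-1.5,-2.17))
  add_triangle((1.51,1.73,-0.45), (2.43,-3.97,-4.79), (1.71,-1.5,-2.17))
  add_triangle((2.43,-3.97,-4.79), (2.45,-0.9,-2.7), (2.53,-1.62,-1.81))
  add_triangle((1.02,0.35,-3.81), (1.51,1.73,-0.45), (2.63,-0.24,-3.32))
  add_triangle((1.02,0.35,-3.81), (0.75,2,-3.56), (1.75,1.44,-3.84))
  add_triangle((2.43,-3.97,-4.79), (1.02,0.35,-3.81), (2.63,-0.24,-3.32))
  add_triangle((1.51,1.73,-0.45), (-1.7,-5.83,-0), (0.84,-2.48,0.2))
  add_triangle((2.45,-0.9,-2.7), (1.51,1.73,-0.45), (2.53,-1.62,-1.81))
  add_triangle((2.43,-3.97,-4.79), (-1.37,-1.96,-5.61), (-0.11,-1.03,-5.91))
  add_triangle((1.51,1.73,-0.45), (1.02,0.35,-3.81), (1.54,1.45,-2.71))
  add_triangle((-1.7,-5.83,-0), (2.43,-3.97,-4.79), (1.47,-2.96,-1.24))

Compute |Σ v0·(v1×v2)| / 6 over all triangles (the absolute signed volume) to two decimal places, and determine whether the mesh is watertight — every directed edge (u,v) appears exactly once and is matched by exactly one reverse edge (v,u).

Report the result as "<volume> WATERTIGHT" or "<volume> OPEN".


Per-triangle v0·(v1×v2)/6:
  t1: +4.7084
  t2: +13.7269
  t3: +3.1512
  t4: +0.0117
  t5: +3.3890
  t6: +2.3550
  t7: +1.2211
  t8: +8.8673
  t9: +0.0362
  t10: +7.3975
  t11: +0.5392
  t12: -0.4424
  t13: +2.2377
  t14: +16.4393
  t15: +28.3063
  t16: +2.3368
  t17: +6.1568
  t18: +17.1936
  t19: +7.0158
  t20: +0.3106
  t21: +0.7533
  t22: +0.3720
  t23: -0.1323
  t24: -1.3567
  t25: -3.6519
  t26: +1.1039
  t27: +17.2036
  t28: +35.0696
  t29: +5.0777
  t30: +0.2716
  t31: +6.3762
  t32: -0.9689
  t33: -0.7172
  t34: +1.8247
  t35: +2.3479
  t36: +0.9072
  t37: +4.4788
  t38: -0.8789
  t39: +1.2549
  t40: +6.3457
  t41: +0.1864
  t42: +6.5364
Σ = +207.3621 → |volume| = 207.36

Directed edges: 126 total, each appears once with its reverse present → watertight.

207.36 WATERTIGHT


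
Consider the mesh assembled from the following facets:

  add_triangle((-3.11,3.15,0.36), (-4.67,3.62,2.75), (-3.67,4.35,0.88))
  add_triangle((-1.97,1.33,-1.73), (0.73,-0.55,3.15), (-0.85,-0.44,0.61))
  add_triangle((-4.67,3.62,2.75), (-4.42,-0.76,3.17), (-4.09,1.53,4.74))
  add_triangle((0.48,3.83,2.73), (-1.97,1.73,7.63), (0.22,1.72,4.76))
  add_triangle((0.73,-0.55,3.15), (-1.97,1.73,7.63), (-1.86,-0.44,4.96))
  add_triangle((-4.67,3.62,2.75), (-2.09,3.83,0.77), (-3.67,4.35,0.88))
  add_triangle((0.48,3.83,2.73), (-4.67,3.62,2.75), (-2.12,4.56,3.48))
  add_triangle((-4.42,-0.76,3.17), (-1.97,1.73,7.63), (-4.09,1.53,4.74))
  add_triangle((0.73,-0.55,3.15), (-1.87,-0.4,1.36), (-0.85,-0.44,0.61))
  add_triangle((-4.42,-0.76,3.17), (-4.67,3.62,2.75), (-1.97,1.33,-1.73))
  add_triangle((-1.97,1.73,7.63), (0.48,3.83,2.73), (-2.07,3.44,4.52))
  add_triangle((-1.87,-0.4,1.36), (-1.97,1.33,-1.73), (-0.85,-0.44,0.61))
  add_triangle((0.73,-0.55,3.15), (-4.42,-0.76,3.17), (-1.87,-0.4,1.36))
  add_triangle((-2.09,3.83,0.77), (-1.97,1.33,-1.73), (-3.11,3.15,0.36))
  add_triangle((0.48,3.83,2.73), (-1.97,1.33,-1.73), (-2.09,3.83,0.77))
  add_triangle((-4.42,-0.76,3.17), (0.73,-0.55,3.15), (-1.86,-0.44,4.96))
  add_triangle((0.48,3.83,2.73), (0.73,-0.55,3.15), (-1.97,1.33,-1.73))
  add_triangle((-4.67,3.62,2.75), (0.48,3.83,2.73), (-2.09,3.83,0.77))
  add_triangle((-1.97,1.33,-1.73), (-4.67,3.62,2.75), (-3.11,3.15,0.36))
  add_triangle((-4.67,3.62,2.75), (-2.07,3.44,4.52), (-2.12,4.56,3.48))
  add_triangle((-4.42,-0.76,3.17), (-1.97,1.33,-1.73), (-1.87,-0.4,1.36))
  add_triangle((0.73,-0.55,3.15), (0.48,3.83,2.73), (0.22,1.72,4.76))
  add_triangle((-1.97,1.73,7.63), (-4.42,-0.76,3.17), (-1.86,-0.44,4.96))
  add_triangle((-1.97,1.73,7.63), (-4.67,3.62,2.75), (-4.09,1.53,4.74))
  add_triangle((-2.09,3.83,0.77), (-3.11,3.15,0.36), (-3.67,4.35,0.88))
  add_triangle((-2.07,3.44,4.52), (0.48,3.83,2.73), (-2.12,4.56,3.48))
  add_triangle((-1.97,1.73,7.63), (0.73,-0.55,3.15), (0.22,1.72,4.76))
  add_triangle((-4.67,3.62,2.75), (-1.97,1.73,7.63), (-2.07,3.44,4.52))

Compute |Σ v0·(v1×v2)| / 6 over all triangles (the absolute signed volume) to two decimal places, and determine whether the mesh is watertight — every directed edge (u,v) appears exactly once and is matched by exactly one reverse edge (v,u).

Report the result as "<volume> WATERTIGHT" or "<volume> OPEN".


89.75 WATERTIGHT

Per-triangle v0·(v1×v2)/6:
  t1: +0.9866
  t2: -0.8097
  t3: +6.8726
  t4: +4.9513
  t5: +4.0021
  t6: +1.6639
  t7: +0.4596
  t8: +7.4749
  t9: +0.2980
  t10: +9.5036
  t11: +7.3262
  t12: +0.2590
  t13: +0.2030
  t14: +1.5566
  t15: +1.7201
  t16: +1.4792
  t17: -3.4653
  t18: +6.6888
  t19: +1.8886
  t20: +4.3058
  t21: +0.1585
  t22: +1.7922
  t23: +6.0764
  t24: +8.6290
  t25: +0.2310
  t26: +3.1863
  t27: +3.5870
  t28: +8.7213
Σ = +89.7462 → |volume| = 89.75

Directed edges: 84 total, each appears once with its reverse present → watertight.


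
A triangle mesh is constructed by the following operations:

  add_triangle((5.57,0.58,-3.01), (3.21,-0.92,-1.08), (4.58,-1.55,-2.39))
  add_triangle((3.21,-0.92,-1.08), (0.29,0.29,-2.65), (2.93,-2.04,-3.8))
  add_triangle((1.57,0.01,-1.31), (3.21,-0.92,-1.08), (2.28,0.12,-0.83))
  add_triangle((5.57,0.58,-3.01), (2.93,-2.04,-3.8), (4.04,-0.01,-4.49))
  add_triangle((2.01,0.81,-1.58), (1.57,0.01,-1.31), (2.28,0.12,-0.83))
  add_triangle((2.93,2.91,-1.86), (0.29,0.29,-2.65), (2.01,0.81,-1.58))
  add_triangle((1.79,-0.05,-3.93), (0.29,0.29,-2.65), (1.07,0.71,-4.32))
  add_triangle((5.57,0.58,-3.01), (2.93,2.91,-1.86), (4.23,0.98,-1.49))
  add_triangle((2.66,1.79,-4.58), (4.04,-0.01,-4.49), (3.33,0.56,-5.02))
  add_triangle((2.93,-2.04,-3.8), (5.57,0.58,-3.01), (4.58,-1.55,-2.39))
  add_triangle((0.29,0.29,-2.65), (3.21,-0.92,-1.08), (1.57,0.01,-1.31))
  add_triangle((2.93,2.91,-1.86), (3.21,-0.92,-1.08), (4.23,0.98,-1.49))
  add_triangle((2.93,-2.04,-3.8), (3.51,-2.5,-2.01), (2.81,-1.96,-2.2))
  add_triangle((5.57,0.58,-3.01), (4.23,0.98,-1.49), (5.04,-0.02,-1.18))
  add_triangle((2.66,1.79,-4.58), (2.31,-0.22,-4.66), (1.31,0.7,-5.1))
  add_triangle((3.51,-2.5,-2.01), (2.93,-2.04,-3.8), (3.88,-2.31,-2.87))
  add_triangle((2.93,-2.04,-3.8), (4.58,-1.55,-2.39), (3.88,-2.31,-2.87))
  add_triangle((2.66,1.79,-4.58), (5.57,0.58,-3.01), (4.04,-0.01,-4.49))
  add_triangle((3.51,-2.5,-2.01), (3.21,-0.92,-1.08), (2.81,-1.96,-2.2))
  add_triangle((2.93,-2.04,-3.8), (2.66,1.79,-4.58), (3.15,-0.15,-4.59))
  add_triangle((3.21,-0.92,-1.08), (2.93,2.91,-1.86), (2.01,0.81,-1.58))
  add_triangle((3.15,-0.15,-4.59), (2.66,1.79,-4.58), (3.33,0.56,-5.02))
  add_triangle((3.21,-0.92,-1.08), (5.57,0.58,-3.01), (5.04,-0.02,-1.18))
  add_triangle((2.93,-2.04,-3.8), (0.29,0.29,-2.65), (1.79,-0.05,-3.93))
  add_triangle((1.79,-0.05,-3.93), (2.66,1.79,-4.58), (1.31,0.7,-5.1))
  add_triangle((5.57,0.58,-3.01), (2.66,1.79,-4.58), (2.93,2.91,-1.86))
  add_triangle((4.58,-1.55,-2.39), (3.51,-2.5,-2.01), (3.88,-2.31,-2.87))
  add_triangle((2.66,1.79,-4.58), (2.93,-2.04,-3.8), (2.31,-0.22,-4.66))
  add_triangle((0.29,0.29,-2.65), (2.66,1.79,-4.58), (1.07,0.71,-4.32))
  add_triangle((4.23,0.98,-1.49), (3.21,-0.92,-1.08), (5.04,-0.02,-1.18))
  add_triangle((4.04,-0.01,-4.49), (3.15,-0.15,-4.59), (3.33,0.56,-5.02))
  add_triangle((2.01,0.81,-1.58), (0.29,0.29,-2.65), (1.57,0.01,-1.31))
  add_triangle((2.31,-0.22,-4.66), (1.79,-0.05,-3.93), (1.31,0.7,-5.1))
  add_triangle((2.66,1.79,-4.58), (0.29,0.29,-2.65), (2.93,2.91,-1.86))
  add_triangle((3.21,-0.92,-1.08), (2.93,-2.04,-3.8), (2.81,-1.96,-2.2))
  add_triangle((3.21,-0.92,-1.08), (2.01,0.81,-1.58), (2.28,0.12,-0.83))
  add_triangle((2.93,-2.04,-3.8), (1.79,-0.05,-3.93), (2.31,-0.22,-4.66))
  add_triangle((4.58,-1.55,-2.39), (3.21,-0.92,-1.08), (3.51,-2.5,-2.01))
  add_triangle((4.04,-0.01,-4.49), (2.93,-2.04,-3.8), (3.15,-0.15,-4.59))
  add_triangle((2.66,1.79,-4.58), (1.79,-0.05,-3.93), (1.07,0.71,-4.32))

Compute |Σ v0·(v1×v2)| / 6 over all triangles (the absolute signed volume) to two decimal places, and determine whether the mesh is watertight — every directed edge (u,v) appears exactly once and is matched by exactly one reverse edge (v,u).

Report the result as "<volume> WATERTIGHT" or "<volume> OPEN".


Per-triangle v0·(v1×v2)/6:
  t1: +1.1329
  t2: -2.2008
  t3: -0.3080
  t4: +4.1357
  t5: -0.2210
  t6: -1.4288
  t7: +0.2691
  t8: +2.0631
  t9: +0.9744
  t10: +4.3560
  t11: -0.4721
  t12: -0.8913
  t13: -0.0352
  t14: +1.1757
  t15: +2.1827
  t16: +0.5453
  t17: +1.0517
  t18: +4.4965
  t19: -0.4906
  t20: +0.2301
  t21: -1.1647
  t22: +0.0968
  t23: +1.4662
  t24: +0.9420
  t25: -1.5138
  t26: +7.2108
  t27: +0.7109
  t28: +2.1934
  t29: +0.1138
  t30: -0.6558
  t31: +0.5430
  t32: -0.5096
  t33: -0.0127
  t34: +1.0286
  t35: -0.9328
  t36: +0.3273
  t37: +0.1184
  t38: +0.5734
  t39: +1.4387
  t40: +1.3743
Σ = +29.9135 → |volume| = 29.91

Directed edges: 120 total, each appears once with its reverse present → watertight.

29.91 WATERTIGHT
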